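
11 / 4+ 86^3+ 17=2544303 / 4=636075.75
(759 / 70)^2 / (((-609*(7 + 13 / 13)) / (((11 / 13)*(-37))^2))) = -31809080523 / 1344834400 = -23.65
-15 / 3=-5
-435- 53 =-488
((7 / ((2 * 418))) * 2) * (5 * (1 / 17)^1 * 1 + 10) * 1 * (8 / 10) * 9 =4410 / 3553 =1.24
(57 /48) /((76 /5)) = 5 /64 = 0.08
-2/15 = -0.13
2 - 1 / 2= 1.50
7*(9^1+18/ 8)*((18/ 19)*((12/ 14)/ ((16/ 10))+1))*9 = 1031.15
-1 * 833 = -833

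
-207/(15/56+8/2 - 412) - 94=-237190/2537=-93.49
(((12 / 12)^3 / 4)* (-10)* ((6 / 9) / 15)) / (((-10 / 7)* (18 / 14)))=49 / 810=0.06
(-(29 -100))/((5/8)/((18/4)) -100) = -2556/3595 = -0.71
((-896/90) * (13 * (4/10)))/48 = -728/675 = -1.08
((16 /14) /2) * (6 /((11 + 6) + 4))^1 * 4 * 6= 192 /49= 3.92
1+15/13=28/13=2.15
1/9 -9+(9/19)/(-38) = -57841/6498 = -8.90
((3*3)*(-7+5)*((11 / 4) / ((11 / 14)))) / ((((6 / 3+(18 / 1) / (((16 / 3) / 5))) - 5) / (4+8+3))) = -2520 / 37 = -68.11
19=19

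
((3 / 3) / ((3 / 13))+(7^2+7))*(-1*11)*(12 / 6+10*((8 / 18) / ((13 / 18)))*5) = -282722 / 13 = -21747.85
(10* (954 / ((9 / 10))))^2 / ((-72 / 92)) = -1292140000 / 9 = -143571111.11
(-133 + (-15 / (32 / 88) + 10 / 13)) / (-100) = 9021 / 5200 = 1.73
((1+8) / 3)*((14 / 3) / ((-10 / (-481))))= 3367 / 5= 673.40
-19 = -19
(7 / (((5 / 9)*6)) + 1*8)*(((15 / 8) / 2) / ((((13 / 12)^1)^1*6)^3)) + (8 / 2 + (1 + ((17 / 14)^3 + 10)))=101430239 / 6028568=16.82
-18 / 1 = -18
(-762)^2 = 580644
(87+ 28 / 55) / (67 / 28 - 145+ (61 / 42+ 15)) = -404292 / 582835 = -0.69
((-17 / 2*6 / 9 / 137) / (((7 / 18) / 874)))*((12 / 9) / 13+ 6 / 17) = -527896 / 12467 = -42.34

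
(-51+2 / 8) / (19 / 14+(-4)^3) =1421 / 1754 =0.81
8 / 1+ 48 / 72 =26 / 3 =8.67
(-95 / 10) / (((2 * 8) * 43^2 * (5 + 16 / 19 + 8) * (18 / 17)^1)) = -6137 / 280101312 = -0.00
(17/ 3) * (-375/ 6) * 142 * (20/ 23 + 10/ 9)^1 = -99611.51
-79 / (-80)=79 / 80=0.99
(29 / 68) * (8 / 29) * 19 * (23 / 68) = 437 / 578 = 0.76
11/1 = 11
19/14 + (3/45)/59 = 16829/12390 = 1.36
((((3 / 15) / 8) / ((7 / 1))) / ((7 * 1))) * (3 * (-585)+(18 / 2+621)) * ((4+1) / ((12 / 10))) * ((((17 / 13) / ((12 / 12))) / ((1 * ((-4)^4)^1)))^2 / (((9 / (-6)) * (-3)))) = -180625 / 13024886784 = -0.00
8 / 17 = 0.47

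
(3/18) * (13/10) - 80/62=-1997/1860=-1.07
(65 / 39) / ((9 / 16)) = 80 / 27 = 2.96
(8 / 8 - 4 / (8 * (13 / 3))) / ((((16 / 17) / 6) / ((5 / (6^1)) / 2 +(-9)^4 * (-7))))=-215487529 / 832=-258999.43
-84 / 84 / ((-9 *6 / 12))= 2 / 9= 0.22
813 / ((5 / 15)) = 2439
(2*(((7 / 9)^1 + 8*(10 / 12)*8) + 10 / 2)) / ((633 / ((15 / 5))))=1064 / 1899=0.56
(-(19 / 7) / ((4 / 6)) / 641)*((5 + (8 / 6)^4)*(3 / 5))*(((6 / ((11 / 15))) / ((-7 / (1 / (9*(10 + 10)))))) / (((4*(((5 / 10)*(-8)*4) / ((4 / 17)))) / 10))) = -12559 / 1691563104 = -0.00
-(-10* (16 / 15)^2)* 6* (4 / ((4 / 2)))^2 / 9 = 4096 / 135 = 30.34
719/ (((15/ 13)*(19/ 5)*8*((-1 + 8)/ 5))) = 46735/ 3192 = 14.64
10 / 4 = 5 / 2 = 2.50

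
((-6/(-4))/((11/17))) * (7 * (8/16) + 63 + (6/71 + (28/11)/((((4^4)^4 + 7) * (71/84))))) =320867630873439/2078764174652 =154.35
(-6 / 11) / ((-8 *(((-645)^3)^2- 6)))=1 / 1056062714373562412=0.00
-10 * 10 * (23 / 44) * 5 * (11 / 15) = -575 / 3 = -191.67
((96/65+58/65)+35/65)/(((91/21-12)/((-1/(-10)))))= -0.04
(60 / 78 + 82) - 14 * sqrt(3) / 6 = 1076 / 13 - 7 * sqrt(3) / 3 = 78.73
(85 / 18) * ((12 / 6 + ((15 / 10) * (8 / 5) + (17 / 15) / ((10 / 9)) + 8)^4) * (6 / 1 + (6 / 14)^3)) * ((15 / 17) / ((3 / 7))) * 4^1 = 4925939160553 / 1225000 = 4021174.82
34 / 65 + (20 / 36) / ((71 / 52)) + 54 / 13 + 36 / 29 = 7618784 / 1204515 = 6.33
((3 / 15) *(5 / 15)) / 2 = 1 / 30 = 0.03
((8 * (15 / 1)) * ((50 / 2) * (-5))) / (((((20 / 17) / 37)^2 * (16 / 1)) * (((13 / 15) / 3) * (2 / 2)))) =-1335288375 / 416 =-3209827.82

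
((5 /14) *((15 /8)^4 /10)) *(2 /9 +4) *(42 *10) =1603125 /2048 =782.78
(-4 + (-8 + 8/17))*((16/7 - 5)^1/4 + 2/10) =469/85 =5.52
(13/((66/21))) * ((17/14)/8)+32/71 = 26955/24992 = 1.08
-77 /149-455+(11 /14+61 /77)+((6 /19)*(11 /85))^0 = -10393135 /22946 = -452.94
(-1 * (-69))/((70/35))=69/2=34.50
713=713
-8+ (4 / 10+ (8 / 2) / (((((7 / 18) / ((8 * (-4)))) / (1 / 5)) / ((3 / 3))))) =-514 / 7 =-73.43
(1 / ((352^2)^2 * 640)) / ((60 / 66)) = 1 / 8932189798400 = 0.00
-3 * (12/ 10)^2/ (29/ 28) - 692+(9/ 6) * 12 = -491674/ 725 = -678.17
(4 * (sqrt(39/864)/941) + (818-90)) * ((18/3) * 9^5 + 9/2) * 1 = 257929627.97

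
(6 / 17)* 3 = 18 / 17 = 1.06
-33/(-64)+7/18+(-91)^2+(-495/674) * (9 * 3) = 1603767929/194112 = 8262.08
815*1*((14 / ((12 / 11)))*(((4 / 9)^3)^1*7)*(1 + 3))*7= 393599360 / 2187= 179972.27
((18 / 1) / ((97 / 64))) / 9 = 128 / 97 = 1.32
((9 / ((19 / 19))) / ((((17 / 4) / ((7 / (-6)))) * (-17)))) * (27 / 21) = 54 / 289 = 0.19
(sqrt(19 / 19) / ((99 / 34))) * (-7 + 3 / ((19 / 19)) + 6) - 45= -4387 / 99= -44.31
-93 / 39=-31 / 13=-2.38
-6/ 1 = -6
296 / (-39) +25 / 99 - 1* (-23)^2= -536.34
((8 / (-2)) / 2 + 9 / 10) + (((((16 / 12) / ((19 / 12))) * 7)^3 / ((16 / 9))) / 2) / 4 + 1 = 14.30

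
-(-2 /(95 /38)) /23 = 4 /115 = 0.03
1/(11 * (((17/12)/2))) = 24/187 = 0.13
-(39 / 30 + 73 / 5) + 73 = 571 / 10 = 57.10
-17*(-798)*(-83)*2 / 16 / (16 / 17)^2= -162703821 / 1024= -158890.45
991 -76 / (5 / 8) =4347 / 5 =869.40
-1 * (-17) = 17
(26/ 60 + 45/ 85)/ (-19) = -491/ 9690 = -0.05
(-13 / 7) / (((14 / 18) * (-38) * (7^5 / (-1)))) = -117 / 31294634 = -0.00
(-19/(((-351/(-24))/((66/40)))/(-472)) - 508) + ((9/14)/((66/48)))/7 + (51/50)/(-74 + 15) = 31243100089/62011950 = 503.82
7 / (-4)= -7 / 4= -1.75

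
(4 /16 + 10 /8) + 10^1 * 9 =183 /2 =91.50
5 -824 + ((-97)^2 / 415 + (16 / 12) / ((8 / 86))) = -973583 / 1245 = -781.99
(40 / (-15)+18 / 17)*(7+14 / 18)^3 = -28126000 / 37179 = -756.50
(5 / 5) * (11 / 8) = 11 / 8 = 1.38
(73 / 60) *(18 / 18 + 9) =73 / 6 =12.17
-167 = -167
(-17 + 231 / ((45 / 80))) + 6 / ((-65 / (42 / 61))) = 4681909 / 11895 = 393.60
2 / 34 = 1 / 17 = 0.06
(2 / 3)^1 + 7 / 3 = 3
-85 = -85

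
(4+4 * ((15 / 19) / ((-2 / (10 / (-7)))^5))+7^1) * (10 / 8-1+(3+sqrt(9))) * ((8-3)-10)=-462520375 / 1277332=-362.10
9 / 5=1.80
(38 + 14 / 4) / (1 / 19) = 1577 / 2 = 788.50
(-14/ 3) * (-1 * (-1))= -14/ 3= -4.67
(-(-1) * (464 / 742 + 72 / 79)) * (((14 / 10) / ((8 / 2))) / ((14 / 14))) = 2252 / 4187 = 0.54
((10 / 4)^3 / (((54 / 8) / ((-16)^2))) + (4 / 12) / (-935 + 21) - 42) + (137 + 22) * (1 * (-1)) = 9663713 / 24678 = 391.59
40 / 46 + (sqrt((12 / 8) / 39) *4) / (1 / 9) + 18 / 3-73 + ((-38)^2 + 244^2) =18 *sqrt(26) / 13 + 1401019 / 23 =60920.93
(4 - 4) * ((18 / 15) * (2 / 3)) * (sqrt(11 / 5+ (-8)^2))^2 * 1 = 0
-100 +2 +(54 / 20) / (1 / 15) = -115 / 2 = -57.50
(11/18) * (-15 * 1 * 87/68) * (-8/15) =319/51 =6.25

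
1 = 1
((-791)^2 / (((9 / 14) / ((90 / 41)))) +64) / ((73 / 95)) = 8321806580 / 2993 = 2780423.18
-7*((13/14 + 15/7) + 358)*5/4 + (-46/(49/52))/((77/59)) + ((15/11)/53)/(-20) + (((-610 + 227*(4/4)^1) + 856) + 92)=-382745175/145432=-2631.78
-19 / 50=-0.38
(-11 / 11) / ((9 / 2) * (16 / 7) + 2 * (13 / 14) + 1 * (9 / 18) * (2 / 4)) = -28 / 347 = -0.08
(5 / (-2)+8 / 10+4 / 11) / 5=-147 / 550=-0.27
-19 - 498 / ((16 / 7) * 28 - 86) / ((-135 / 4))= -19.67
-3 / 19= -0.16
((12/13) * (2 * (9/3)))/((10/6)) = 216/65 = 3.32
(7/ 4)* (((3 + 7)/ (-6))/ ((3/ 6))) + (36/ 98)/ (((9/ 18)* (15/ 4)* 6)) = -5.80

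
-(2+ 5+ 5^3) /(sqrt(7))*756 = -14256*sqrt(7) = -37717.83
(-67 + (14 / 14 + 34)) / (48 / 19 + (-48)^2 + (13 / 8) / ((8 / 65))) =-38912 / 2820791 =-0.01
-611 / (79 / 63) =-38493 / 79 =-487.25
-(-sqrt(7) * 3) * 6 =18 * sqrt(7) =47.62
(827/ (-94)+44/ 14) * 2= -3721/ 329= -11.31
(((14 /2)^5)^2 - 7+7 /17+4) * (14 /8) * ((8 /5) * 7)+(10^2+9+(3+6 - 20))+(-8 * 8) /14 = 3294226379244 /595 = 5536514923.10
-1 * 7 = -7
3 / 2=1.50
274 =274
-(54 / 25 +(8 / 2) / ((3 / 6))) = -254 / 25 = -10.16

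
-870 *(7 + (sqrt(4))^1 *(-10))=11310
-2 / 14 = -1 / 7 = -0.14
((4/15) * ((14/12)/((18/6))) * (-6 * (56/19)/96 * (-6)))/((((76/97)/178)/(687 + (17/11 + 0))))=3203930758/178695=17929.60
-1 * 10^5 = -100000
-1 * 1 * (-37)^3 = 50653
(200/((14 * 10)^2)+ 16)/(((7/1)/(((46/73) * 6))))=8.65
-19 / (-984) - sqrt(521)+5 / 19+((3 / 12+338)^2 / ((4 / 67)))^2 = 3672661004993.28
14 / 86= 7 / 43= 0.16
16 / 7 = 2.29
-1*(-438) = 438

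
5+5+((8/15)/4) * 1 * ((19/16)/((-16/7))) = 19067/1920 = 9.93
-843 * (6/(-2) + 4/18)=2341.67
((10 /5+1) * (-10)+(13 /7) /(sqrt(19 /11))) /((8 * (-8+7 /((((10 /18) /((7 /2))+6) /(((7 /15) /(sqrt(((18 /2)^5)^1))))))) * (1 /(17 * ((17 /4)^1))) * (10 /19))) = 647141805 /10054216 - 29518749 * sqrt(209) /140759024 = 61.33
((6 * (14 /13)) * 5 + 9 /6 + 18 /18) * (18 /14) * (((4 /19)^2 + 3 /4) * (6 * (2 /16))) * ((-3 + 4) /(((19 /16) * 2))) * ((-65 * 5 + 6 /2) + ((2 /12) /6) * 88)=-2239041495 /624169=-3587.24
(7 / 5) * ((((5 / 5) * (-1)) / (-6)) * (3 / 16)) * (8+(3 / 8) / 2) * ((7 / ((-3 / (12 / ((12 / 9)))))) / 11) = -19257 / 28160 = -0.68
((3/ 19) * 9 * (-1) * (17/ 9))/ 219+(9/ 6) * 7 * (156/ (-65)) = -25.21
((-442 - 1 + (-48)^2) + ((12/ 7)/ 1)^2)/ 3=91333/ 147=621.31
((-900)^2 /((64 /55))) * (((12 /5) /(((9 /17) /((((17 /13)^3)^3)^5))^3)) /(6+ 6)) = 435736411744935017005089042285409856158362270688897828917054854678351333813760701597156052962019388914599076903957265799717662507188354087608510386936117291109156132907186875 /86827053264185453292455956373018927872335821837907511781617474479006940904592299157136436171858137593646558610454305911397567847589467685260999659532852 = 5018440628396497630420.36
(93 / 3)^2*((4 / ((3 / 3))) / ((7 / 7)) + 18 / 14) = 35557 / 7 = 5079.57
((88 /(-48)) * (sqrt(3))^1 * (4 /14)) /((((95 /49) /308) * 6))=-11858 * sqrt(3) /855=-24.02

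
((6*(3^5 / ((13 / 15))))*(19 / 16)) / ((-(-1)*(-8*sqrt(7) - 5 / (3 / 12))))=346275 / 416 - 69255*sqrt(7) / 208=-48.53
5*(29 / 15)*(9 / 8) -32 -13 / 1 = -273 / 8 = -34.12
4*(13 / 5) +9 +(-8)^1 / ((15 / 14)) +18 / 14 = 1388 / 105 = 13.22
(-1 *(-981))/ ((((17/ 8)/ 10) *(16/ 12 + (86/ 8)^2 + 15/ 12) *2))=1883520/ 96407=19.54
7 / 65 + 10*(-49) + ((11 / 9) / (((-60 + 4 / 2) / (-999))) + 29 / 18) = -7926548 / 16965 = -467.23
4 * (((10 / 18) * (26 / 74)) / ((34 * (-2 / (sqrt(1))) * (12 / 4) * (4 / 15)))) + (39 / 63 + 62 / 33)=4330171 / 1743588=2.48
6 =6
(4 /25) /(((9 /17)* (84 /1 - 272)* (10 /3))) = -17 /35250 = -0.00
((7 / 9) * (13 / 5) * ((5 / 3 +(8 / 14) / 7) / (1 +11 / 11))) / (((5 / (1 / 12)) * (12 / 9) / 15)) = 0.33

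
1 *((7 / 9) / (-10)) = -7 / 90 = -0.08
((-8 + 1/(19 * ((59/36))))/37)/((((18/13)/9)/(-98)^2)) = -557589032/41477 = -13443.33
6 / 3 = 2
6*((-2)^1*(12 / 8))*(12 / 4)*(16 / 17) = -864 / 17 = -50.82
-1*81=-81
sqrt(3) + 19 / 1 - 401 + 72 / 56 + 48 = -2329 / 7 + sqrt(3) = -330.98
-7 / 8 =-0.88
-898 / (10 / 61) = -27389 / 5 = -5477.80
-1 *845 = -845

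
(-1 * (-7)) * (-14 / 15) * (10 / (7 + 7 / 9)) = -42 / 5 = -8.40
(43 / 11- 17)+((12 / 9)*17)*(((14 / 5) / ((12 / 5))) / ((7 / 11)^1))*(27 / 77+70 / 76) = 523459 / 13167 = 39.76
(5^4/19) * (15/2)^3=13877.47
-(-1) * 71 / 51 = 71 / 51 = 1.39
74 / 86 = 37 / 43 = 0.86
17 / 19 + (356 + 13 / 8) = 54495 / 152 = 358.52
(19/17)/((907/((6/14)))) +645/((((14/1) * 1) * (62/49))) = 487324563/13383692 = 36.41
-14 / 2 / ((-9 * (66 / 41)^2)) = 11767 / 39204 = 0.30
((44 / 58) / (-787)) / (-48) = 11 / 547752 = 0.00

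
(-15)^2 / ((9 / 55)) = 1375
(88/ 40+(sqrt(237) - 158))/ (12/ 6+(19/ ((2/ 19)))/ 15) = -4674/ 421+30* sqrt(237)/ 421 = -10.01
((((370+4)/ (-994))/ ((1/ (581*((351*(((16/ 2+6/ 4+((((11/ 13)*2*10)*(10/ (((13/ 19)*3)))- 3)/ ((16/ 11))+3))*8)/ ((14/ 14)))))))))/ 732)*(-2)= 25352110047/ 225212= 112569.98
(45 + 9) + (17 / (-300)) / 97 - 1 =1542283 / 29100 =53.00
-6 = -6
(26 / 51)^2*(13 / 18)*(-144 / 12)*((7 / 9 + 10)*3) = -1704872 / 23409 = -72.83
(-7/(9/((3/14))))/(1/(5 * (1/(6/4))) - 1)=0.24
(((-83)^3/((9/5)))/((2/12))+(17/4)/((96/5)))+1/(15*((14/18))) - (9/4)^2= -8538707171/4480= -1905961.42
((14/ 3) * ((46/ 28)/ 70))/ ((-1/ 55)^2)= 13915/ 42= 331.31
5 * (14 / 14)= 5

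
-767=-767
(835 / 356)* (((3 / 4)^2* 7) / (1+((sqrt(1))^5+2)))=52605 / 22784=2.31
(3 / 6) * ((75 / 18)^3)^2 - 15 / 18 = 244062865 / 93312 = 2615.56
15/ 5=3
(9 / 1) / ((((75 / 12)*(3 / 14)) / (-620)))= -20832 / 5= -4166.40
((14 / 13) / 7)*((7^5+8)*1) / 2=16815 / 13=1293.46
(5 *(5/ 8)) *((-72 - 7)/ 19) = -1975/ 152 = -12.99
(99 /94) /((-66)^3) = -1 /272976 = -0.00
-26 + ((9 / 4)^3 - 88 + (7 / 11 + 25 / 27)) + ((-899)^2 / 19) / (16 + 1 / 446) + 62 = 750103715483 / 286393536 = 2619.14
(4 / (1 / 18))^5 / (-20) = -483729408 / 5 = -96745881.60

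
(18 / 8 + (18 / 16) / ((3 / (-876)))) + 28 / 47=-61223 / 188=-325.65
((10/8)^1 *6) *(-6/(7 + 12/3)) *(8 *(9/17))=-3240/187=-17.33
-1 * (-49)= 49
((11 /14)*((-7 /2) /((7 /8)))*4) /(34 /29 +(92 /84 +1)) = -3828 /995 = -3.85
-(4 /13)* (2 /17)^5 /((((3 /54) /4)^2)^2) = -3439853568 /18458141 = -186.36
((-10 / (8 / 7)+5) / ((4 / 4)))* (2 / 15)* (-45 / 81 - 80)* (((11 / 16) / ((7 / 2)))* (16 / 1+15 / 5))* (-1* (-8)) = 151525 / 126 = 1202.58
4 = 4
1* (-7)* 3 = -21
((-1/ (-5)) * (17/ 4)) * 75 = 255/ 4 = 63.75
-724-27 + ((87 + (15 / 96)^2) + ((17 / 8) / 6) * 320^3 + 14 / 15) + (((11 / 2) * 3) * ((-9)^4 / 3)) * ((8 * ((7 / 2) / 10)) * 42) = 243430273399 / 15360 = 15848325.09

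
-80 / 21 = -3.81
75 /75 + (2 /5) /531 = 2657 /2655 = 1.00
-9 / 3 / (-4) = 3 / 4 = 0.75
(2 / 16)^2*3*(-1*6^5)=-729 / 2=-364.50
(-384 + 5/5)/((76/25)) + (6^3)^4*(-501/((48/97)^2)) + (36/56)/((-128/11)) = -4453625800782.04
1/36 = 0.03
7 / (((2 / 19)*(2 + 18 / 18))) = 133 / 6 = 22.17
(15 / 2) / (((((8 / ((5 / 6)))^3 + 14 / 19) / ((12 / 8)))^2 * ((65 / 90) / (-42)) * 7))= -20560078125 / 114987615288104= -0.00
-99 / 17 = -5.82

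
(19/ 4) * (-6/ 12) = -19/ 8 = -2.38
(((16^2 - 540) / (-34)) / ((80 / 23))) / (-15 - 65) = -1633 / 54400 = -0.03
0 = 0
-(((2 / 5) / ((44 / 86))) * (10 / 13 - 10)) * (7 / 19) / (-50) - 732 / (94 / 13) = -323356914 / 3192475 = -101.29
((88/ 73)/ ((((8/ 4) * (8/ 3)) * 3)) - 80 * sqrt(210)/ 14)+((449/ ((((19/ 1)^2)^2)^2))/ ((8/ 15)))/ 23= 17187366289147/ 228123218766712 - 40 * sqrt(210)/ 7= -82.73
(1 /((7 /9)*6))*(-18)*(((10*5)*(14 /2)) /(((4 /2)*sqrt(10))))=-135*sqrt(10) /2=-213.45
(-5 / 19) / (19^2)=-5 / 6859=-0.00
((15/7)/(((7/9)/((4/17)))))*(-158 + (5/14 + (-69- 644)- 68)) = -208710/343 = -608.48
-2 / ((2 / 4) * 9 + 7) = -4 / 23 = -0.17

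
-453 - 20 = -473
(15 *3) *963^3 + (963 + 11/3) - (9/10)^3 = 120562609742813/3000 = 40187536580.94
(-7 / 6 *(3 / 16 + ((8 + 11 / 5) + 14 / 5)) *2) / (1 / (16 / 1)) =-1477 / 3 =-492.33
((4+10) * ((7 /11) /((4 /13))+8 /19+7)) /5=55531 /2090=26.57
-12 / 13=-0.92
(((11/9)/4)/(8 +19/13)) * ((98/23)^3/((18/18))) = 2.50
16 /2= 8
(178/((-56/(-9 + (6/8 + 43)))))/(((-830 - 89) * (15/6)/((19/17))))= 235049/4374440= 0.05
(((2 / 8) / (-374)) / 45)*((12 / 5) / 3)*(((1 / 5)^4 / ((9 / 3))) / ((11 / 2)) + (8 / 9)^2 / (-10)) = 21973 / 23430515625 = 0.00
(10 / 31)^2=0.10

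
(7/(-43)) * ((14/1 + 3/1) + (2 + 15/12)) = -567/172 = -3.30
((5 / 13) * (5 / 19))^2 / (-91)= -625 / 5551819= -0.00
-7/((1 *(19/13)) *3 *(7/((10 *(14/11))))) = -1820/627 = -2.90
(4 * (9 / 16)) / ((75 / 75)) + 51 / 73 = 861 / 292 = 2.95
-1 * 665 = -665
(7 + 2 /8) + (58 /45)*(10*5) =2581 /36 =71.69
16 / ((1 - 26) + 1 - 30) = -8 / 27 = -0.30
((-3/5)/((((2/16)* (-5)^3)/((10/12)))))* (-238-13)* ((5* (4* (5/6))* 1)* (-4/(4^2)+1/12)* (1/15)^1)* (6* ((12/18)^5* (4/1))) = 257024/54675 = 4.70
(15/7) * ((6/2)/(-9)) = -5/7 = -0.71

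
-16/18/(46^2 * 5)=-2/23805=-0.00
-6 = -6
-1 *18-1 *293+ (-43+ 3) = -351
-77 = -77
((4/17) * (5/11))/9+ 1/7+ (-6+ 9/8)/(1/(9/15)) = -1305457/471240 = -2.77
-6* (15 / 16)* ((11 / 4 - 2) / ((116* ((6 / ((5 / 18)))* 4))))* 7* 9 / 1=-1575 / 59392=-0.03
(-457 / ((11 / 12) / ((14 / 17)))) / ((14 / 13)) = -71292 / 187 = -381.24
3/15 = 1/5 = 0.20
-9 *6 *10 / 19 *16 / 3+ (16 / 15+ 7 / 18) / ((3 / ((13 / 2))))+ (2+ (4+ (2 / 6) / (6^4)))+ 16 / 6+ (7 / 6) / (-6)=-51692953 / 369360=-139.95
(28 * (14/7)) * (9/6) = 84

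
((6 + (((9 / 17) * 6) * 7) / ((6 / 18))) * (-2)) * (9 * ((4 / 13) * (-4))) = 355968 / 221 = 1610.71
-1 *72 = -72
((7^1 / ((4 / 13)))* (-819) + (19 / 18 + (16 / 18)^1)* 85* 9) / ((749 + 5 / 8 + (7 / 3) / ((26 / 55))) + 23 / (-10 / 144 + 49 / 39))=-848988426 / 38324527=-22.15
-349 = -349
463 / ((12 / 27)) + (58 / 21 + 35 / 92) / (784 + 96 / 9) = 1599400679 / 1535296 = 1041.75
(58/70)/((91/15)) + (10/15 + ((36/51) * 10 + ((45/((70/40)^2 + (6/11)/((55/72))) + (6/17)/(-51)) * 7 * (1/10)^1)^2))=412489430008169575286/5332581218294577975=77.35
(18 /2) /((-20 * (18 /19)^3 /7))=-48013 /12960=-3.70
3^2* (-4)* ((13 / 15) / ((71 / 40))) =-1248 / 71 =-17.58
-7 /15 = -0.47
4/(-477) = -0.01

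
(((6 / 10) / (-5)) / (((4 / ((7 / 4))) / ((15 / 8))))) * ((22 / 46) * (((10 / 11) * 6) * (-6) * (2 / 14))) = 81 / 368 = 0.22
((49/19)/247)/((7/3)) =21/4693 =0.00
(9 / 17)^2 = 81 / 289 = 0.28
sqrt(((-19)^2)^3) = 6859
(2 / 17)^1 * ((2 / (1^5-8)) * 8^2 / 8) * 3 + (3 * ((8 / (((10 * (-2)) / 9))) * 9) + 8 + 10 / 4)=-104133 / 1190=-87.51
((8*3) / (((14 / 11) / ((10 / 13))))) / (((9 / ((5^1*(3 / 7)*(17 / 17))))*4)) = 550 / 637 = 0.86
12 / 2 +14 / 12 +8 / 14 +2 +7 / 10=1096 / 105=10.44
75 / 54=25 / 18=1.39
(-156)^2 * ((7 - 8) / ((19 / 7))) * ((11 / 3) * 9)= -5621616 / 19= -295874.53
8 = 8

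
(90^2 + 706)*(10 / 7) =12580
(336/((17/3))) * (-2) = -2016/17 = -118.59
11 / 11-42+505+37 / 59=27413 / 59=464.63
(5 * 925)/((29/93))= 430125/29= 14831.90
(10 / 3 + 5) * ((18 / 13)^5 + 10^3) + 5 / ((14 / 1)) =130619468195 / 15594306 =8376.10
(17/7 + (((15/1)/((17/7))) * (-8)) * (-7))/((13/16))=663184/1547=428.69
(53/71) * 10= 530/71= 7.46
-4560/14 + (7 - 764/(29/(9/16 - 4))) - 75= -246161/812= -303.15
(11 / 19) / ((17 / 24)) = 264 / 323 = 0.82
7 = 7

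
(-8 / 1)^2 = 64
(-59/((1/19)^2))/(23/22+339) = -468578/7481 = -62.64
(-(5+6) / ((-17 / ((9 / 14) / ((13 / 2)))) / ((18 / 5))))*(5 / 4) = 891 / 3094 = 0.29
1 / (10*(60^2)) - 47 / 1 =-1691999 / 36000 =-47.00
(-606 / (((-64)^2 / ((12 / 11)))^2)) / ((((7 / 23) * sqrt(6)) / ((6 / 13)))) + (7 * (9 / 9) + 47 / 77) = 586 / 77 - 62721 * sqrt(6) / 5772935168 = 7.61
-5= -5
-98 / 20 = -49 / 10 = -4.90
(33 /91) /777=11 /23569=0.00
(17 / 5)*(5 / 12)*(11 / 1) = 187 / 12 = 15.58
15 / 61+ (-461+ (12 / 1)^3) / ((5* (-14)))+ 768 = 457589 / 610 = 750.15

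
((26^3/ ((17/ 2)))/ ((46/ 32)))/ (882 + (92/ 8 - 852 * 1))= 1124864/ 32453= 34.66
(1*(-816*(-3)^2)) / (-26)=3672 / 13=282.46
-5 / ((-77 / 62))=4.03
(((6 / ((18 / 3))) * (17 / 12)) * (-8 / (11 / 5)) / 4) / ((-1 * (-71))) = -85 / 4686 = -0.02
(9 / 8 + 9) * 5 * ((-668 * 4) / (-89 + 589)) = -13527 / 50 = -270.54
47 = 47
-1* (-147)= 147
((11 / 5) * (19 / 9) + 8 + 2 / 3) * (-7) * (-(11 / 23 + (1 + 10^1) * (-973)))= -997237.19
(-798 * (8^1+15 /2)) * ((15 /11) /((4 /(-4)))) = 185535 /11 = 16866.82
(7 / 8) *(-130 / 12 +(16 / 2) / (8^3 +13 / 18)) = -4193147 / 442992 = -9.47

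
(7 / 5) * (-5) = -7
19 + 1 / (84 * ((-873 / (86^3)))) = 189313 / 18333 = 10.33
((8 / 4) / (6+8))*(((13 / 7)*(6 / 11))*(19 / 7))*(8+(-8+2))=2964 / 3773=0.79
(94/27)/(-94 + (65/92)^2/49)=-38985184/1052485893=-0.04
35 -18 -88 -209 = -280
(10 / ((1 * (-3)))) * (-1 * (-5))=-50 / 3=-16.67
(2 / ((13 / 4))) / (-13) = -8 / 169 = -0.05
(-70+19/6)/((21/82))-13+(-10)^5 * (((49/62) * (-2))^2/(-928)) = -8322065/1755747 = -4.74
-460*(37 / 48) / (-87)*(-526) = -1119065 / 522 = -2143.80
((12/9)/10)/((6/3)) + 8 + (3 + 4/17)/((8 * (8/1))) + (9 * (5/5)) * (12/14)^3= 77164319/5597760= 13.78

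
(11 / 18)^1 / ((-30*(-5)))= 11 / 2700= 0.00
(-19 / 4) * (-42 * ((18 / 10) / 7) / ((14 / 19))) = 9747 / 140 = 69.62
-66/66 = -1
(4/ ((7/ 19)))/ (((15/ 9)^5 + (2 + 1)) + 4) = 486/ 889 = 0.55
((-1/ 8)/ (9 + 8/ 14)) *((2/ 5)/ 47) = -7/ 62980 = -0.00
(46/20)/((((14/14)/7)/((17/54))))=2737/540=5.07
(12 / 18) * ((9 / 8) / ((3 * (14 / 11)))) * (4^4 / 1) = 352 / 7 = 50.29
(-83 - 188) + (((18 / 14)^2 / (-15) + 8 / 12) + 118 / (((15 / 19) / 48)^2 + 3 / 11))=33002724632 / 203979405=161.79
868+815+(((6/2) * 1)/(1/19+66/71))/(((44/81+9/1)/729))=1962741978/1024225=1916.32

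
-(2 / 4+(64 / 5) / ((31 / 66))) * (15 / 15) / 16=-8603 / 4960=-1.73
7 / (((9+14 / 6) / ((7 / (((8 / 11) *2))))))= 1617 / 544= 2.97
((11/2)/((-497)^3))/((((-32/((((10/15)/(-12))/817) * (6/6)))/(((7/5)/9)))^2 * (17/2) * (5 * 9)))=-11/859505438039632409088000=-0.00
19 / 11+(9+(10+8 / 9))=2140 / 99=21.62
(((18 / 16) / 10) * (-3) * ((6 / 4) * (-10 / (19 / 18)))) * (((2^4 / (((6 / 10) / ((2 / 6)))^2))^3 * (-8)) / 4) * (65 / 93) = -1040000000 / 1288143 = -807.36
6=6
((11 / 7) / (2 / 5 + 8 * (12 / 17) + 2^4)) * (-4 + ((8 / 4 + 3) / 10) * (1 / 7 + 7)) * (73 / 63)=-68255 / 1928346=-0.04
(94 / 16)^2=2209 / 64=34.52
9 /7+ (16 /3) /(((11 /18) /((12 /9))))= 995 /77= 12.92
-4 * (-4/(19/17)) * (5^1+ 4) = 2448/19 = 128.84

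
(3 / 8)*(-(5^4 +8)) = -1899 / 8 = -237.38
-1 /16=-0.06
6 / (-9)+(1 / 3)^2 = -0.56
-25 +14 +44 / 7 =-4.71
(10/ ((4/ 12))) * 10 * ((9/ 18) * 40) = 6000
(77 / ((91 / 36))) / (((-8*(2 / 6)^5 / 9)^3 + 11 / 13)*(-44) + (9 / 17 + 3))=-17604774440649 / 19477176419314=-0.90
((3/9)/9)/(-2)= -1/54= -0.02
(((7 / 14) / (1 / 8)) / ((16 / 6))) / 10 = 0.15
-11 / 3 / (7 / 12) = -44 / 7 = -6.29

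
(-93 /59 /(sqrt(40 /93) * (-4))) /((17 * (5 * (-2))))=-93 * sqrt(930) /802400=-0.00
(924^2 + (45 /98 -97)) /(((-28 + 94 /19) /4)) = -1589551153 /10731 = -148127.03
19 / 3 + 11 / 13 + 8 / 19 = 5632 / 741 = 7.60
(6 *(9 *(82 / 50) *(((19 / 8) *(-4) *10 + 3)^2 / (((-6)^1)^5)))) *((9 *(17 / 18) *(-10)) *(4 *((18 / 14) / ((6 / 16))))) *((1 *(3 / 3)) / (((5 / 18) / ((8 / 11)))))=566343168 / 1925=294204.24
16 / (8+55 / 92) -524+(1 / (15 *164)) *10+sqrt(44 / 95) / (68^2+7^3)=-101600161 / 194586+2 *sqrt(1045) / 471865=-522.13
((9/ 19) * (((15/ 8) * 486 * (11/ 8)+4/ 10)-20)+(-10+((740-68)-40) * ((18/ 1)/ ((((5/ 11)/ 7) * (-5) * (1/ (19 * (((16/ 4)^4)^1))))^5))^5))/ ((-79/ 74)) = 583837777871386215707240979843822100761592421474329692078653624894108407827302592055543570864070404526464104728209486430427292726776749603673515860095653/ 2133049292751820757985115051269531250000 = 273710401281061935416213100000000000000000000000000000000000000000000000000000000000000000000000000000000000000000.00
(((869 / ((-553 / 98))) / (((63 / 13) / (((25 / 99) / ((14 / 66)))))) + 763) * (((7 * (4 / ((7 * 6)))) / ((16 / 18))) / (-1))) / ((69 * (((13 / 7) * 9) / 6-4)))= 5959 / 918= 6.49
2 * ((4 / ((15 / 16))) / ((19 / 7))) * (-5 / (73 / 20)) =-17920 / 4161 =-4.31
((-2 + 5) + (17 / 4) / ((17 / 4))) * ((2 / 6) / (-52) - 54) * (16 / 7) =-134800 / 273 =-493.77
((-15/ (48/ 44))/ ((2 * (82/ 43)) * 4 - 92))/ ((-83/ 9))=-129/ 6640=-0.02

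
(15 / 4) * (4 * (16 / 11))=21.82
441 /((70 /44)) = 277.20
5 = 5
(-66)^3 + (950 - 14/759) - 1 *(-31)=-217464899/759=-286515.02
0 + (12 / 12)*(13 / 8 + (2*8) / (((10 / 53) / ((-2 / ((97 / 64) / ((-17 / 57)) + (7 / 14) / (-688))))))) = 34.99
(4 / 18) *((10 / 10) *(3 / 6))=1 / 9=0.11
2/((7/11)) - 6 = -20/7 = -2.86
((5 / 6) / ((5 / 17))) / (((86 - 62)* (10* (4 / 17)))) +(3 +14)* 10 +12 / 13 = 12802477 / 74880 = 170.97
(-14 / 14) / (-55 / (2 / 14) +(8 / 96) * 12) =1 / 384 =0.00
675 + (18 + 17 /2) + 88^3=682173.50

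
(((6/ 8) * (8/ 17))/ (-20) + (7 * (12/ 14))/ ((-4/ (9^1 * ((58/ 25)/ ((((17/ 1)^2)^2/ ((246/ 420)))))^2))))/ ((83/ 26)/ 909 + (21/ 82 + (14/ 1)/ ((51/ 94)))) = -45663688683792604737/ 67442214442785129500000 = -0.00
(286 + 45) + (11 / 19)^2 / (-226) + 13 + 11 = 28962909 / 81586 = 355.00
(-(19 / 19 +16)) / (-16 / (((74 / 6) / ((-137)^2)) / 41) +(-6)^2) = 629 / 36936060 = 0.00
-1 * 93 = -93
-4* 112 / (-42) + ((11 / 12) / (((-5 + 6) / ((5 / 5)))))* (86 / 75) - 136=-55927 / 450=-124.28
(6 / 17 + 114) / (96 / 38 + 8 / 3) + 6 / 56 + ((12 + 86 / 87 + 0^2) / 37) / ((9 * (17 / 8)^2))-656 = -148598744467 / 234433332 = -633.86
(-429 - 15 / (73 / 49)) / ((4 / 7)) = -56091 / 73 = -768.37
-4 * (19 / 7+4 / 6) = -13.52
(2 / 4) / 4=1 / 8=0.12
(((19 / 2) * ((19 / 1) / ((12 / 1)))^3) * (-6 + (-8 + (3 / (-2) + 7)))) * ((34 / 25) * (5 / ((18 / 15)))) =-37662769 / 20736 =-1816.30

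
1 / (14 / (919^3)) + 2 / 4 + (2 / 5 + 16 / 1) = 1940379489 / 35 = 55439413.97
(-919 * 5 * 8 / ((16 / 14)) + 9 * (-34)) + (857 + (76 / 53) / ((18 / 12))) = -5026474 / 159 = -31613.04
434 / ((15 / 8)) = 3472 / 15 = 231.47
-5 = -5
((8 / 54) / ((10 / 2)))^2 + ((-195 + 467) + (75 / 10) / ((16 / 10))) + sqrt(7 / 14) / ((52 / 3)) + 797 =3 * sqrt(2) / 104 + 313087531 / 291600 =1073.73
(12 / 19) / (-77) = -12 / 1463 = -0.01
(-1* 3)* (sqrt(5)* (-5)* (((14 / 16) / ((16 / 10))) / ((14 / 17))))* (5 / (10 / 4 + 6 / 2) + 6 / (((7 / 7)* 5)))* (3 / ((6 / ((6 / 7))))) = 22185* sqrt(5) / 2464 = 20.13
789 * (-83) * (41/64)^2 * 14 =-770585529/2048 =-376262.47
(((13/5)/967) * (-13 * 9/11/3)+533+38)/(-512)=-237251/212740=-1.12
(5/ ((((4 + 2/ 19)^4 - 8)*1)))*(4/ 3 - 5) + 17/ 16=214989301/ 215834928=1.00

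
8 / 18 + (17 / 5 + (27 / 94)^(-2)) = 58193 / 3645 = 15.97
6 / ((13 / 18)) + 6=186 / 13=14.31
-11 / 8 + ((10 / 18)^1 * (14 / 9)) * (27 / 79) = -2047 / 1896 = -1.08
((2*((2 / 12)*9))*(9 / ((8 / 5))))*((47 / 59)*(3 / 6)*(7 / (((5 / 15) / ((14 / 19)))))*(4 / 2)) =932715 / 4484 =208.01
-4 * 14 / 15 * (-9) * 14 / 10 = 1176 / 25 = 47.04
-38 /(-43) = 38 /43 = 0.88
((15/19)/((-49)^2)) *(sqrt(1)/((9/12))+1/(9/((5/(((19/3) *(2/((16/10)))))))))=400/866761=0.00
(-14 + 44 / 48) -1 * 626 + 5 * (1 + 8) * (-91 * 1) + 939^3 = 9935175419 / 12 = 827931284.92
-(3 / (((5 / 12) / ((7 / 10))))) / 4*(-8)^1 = 252 / 25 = 10.08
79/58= 1.36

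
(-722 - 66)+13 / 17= -13383 / 17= -787.24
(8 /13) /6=4 /39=0.10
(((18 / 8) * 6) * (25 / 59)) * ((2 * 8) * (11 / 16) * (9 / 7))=66825 / 826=80.90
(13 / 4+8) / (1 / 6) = 135 / 2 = 67.50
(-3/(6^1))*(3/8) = -3/16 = -0.19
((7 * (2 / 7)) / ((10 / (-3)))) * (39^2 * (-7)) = 31941 / 5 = 6388.20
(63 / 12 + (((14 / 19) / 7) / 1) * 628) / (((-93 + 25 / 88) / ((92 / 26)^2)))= -252451496 / 26198549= -9.64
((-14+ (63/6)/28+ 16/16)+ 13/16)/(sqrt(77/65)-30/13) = 2457 * sqrt(5005)/55984+ 184275/27992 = 9.69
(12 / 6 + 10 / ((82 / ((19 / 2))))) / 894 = 259 / 73308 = 0.00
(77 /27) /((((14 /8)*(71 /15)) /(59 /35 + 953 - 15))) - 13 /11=322.34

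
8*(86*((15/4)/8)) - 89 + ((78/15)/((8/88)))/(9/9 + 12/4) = 247.80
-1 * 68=-68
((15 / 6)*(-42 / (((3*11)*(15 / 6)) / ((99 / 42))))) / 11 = -3 / 11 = -0.27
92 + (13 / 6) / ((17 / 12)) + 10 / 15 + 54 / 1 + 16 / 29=219998 / 1479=148.75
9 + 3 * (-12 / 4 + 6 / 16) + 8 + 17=26.12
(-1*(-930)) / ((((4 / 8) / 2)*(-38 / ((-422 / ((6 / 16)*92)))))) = 1197.44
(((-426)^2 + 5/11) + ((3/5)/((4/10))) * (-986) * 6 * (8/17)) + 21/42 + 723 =178023.95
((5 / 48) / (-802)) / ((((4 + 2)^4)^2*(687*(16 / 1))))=-5 / 710726204915712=-0.00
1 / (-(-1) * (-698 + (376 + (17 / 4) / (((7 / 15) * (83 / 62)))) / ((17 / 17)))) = -1162 / 366259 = -0.00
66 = 66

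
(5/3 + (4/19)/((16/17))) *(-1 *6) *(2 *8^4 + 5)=-3532907/38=-92971.24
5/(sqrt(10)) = sqrt(10)/2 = 1.58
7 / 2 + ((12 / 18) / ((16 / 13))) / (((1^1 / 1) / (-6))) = 1 / 4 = 0.25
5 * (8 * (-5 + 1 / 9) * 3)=-1760 / 3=-586.67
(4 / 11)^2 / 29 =16 / 3509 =0.00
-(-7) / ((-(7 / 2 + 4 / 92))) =-322 / 163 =-1.98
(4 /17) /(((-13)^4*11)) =4 /5340907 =0.00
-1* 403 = -403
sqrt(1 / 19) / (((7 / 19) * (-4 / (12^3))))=-432 * sqrt(19) / 7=-269.01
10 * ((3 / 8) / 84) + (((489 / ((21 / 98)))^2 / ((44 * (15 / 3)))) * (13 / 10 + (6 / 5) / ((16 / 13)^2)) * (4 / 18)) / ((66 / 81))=36607712839 / 2710400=13506.39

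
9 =9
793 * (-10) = -7930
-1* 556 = -556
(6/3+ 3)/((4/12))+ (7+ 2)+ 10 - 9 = 25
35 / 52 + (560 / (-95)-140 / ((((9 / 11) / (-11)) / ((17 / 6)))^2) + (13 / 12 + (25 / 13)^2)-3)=-951073943041 / 4681638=-203149.83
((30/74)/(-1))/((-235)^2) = -3/408665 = -0.00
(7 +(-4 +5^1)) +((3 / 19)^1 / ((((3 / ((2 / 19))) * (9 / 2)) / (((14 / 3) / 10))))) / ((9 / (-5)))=701756 / 87723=8.00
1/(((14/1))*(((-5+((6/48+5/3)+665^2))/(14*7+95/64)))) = 19101/1188692176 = 0.00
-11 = -11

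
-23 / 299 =-1 / 13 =-0.08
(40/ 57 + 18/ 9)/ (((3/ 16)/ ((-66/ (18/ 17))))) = -460768/ 513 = -898.18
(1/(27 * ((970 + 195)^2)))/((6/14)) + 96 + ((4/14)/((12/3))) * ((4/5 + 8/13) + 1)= 1924240218539/20008210950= 96.17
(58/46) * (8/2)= 116/23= 5.04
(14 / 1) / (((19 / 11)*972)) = 0.01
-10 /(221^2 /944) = -9440 /48841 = -0.19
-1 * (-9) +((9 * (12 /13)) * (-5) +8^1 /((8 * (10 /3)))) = -4191 /130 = -32.24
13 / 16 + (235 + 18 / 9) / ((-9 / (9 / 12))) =-303 / 16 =-18.94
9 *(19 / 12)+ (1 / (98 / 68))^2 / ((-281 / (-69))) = 38775873 / 2698724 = 14.37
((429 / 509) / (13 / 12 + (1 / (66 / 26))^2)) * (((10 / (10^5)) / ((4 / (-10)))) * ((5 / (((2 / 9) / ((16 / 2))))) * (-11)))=3557763 / 10561750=0.34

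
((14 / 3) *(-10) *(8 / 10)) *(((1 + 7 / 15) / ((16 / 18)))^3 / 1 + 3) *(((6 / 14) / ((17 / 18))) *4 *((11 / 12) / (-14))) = 33.24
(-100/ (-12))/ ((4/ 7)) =175/ 12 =14.58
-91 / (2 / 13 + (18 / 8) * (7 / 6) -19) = 1352 / 241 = 5.61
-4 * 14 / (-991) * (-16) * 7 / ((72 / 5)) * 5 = -19600 / 8919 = -2.20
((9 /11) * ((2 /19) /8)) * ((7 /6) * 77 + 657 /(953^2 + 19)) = 734308251 /759278608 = 0.97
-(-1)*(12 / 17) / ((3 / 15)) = 60 / 17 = 3.53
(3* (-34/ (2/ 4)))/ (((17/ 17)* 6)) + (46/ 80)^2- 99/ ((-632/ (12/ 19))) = -80622771/ 2401600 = -33.57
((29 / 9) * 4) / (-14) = -58 / 63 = -0.92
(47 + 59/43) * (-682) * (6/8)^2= -797940/43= -18556.74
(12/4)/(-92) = -3/92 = -0.03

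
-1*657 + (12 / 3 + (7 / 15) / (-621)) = -6082702 / 9315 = -653.00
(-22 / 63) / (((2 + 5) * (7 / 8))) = -176 / 3087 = -0.06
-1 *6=-6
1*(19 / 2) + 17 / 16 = 169 / 16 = 10.56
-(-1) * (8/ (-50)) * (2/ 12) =-2/ 75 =-0.03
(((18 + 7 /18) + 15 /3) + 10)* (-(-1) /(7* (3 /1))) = 601 /378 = 1.59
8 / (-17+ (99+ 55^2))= 8 / 3107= 0.00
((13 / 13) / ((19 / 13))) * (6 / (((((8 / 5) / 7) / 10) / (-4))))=-13650 / 19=-718.42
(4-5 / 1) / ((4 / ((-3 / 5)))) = 3 / 20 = 0.15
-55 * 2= -110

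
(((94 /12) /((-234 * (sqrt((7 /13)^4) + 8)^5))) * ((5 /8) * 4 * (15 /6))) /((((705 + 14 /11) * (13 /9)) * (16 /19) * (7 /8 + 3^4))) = -40064614361915 /527349242571357080710944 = -0.00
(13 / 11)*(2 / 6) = 13 / 33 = 0.39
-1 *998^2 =-996004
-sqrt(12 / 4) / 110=-sqrt(3) / 110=-0.02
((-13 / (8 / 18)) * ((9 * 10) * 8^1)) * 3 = -63180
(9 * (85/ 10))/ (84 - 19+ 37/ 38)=2907/ 2507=1.16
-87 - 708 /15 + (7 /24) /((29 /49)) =-465301 /3480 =-133.71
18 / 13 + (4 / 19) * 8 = 758 / 247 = 3.07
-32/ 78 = -16/ 39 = -0.41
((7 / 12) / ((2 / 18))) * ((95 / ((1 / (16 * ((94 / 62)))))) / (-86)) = -187530 / 1333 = -140.68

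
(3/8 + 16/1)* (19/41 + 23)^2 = 30308291/3362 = 9014.96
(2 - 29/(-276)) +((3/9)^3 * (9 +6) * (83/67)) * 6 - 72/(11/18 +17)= 4193449/1953988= 2.15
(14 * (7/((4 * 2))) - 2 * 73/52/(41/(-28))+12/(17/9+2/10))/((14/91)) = 1995275/15416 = 129.43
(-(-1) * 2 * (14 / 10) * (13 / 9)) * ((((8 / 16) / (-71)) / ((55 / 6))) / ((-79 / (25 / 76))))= 91 / 7033686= 0.00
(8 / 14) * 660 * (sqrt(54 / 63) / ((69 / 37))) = 32560 * sqrt(42) / 1127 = 187.23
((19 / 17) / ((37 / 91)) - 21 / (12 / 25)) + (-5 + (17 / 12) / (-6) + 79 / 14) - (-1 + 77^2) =-1892139937 / 317016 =-5968.59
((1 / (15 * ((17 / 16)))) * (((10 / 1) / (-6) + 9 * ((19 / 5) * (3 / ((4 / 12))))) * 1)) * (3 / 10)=36736 / 6375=5.76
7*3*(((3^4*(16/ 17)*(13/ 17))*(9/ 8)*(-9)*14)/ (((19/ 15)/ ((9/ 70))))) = -96722262/ 5491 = -17614.69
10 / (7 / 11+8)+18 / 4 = 215 / 38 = 5.66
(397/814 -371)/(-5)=301597/4070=74.10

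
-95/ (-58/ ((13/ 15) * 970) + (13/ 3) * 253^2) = -359385/ 1049299276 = -0.00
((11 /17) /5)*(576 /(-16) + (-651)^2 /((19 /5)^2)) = 3793.46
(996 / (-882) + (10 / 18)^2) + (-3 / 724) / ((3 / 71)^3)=-160196819 / 2873556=-55.75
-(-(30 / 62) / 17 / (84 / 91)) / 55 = 13 / 23188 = 0.00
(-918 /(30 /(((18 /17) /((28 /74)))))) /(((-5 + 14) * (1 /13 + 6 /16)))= -34632 /1645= -21.05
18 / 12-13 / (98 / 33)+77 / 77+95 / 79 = -2613 / 3871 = -0.68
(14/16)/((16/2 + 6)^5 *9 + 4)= 0.00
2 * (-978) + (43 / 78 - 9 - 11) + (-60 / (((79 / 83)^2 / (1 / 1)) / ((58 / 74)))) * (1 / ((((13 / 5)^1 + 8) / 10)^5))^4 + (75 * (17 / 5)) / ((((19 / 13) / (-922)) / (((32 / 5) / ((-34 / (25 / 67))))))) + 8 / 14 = 45691154163510481293349720617333308030287785147697 / 4909014840494185485771938965931230680197318586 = 9307.60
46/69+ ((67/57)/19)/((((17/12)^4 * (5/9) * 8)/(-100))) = 29042642/90453243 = 0.32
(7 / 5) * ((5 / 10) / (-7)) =-1 / 10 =-0.10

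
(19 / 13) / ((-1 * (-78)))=19 / 1014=0.02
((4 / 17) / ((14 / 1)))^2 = 4 / 14161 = 0.00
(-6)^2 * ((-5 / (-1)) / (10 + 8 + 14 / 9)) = 405 / 44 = 9.20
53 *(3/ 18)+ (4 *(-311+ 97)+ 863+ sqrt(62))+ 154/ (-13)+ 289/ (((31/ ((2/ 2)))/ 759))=sqrt(62)+ 17119019/ 2418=7087.70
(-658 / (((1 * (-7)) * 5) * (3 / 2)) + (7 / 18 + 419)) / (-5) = -38873 / 450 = -86.38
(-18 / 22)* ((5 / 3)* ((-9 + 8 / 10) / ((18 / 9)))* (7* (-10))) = -4305 / 11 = -391.36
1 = 1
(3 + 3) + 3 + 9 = 18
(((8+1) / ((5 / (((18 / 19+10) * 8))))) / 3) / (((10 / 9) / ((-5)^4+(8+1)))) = 14242176 / 475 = 29983.53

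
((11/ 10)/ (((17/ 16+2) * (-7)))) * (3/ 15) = -88/ 8575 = -0.01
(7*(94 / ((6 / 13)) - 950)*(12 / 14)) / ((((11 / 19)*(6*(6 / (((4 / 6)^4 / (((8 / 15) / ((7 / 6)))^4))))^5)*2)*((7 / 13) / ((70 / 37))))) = -21041753963168743967548847198486328125 / 38167766801582740217632698711146496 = -551.30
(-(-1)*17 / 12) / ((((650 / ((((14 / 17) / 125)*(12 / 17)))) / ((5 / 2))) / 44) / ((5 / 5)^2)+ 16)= 0.00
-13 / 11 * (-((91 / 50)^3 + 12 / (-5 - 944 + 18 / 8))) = 37021053901 / 5207125000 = 7.11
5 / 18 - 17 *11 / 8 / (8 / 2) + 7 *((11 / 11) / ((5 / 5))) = 413 / 288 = 1.43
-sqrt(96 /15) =-4*sqrt(10) /5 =-2.53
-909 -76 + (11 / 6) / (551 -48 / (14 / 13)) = -20950873 / 21270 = -985.00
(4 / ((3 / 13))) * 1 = 52 / 3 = 17.33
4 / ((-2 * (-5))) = 2 / 5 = 0.40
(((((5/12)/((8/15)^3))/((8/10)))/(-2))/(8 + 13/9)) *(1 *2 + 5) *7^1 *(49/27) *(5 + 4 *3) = -4501875/16384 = -274.77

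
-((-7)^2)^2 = -2401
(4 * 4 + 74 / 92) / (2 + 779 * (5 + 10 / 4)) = 773 / 268847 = 0.00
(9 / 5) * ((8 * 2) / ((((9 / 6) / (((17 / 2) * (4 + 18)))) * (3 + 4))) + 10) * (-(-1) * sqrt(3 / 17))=18582 * sqrt(51) / 595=223.03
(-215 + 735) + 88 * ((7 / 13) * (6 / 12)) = 7068 / 13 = 543.69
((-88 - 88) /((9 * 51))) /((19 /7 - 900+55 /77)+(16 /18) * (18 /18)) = 308 /719457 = 0.00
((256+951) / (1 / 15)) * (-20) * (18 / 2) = -3258900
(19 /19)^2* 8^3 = 512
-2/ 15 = -0.13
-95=-95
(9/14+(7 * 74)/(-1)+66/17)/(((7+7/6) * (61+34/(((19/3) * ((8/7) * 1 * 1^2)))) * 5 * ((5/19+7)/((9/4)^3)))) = -0.30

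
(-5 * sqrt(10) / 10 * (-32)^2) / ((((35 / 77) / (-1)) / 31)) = 174592 * sqrt(10) / 5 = 110421.68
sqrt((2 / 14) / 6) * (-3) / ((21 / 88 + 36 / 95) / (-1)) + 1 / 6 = 1 / 6 + 4180 * sqrt(42) / 36141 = 0.92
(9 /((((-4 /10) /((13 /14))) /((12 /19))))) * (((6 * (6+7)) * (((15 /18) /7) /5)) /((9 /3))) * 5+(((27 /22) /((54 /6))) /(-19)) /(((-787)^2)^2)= -320915602899584697 /7857263019053602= -40.84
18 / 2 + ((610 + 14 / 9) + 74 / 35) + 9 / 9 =196456 / 315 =623.67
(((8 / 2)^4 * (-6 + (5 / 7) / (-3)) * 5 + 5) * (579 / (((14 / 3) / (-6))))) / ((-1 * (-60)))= 19405185 / 196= 99006.05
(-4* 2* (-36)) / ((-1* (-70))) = 144 / 35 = 4.11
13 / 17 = 0.76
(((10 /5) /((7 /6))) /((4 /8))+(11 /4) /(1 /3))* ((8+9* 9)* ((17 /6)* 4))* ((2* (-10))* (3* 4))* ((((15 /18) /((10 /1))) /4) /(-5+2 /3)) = 2473755 /182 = 13592.06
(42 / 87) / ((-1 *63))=-2 / 261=-0.01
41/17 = 2.41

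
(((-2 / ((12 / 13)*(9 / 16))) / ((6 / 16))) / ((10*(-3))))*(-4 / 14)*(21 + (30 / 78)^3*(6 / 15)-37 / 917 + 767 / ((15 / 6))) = -211317281024 / 6590226825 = -32.07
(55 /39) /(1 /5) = 275 /39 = 7.05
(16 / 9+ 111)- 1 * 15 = 880 / 9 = 97.78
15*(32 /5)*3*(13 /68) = 55.06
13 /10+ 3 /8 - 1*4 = -93 /40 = -2.32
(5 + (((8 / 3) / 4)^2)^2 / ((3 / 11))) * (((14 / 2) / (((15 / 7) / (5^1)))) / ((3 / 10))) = 681590 / 2187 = 311.66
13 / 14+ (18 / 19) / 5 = 1.12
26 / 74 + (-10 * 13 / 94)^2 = 185042 / 81733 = 2.26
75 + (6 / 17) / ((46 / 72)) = 29541 / 391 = 75.55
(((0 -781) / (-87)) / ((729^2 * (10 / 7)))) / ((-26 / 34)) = -92939 / 6010597710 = -0.00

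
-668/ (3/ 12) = -2672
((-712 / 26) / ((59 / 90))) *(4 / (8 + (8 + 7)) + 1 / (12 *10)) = -134301 / 17641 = -7.61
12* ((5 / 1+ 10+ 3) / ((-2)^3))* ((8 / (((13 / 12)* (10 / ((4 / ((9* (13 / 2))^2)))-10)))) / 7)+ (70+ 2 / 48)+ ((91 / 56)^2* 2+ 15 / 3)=47969798209 / 597236640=80.32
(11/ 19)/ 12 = 11/ 228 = 0.05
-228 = -228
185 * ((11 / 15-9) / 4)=-1147 / 3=-382.33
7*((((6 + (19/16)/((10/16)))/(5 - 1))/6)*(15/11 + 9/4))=29309/3520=8.33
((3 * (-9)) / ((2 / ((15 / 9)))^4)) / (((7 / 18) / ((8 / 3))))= -625 / 7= -89.29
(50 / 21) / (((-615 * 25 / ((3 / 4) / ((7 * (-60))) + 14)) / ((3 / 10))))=-2613 / 4018000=-0.00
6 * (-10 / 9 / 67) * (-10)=200 / 201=1.00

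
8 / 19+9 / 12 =89 / 76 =1.17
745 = 745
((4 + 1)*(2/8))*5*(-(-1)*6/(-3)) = -25/2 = -12.50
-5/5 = -1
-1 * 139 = -139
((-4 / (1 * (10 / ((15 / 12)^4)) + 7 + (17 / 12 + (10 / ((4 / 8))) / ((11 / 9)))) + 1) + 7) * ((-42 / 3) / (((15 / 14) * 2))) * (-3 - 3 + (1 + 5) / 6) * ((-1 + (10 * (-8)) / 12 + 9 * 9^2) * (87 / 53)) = 23036212419136 / 75756981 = 304080.39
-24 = -24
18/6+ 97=100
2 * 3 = 6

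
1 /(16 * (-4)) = -1 /64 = -0.02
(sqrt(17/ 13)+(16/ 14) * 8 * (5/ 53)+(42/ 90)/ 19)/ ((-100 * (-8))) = 93797/ 84588000+sqrt(221)/ 10400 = 0.00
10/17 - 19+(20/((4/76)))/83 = -19519/1411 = -13.83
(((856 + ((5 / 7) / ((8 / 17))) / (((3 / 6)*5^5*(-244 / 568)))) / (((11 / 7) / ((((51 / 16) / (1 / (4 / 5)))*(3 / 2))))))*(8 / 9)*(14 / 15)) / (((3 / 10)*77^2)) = 15534218962 / 15984478125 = 0.97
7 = 7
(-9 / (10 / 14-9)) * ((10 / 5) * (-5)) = -315 / 29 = -10.86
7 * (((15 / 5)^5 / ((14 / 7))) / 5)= 1701 / 10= 170.10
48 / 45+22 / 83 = 1658 / 1245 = 1.33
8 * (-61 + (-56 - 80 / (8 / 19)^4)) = -681557 / 32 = -21298.66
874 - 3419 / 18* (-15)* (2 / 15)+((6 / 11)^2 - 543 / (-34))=47028833 / 37026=1270.16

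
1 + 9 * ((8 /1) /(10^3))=134 /125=1.07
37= 37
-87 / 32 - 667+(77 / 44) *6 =-21095 / 32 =-659.22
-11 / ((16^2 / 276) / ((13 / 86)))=-9867 / 5504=-1.79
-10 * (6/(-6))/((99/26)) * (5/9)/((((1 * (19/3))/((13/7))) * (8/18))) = 4225/4389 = 0.96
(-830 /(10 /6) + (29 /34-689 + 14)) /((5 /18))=-358677 /85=-4219.73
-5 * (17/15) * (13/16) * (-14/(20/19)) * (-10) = -29393/48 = -612.35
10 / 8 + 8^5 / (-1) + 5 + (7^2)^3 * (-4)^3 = -30249191 / 4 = -7562297.75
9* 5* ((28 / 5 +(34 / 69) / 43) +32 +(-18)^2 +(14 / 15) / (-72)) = 193115293 / 11868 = 16271.93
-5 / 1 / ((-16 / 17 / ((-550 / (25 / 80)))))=-9350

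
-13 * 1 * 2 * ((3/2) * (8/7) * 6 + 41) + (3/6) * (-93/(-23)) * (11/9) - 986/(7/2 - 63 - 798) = -314725589/236670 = -1329.81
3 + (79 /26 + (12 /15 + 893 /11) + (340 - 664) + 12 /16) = -672757 /2860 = -235.23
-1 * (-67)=67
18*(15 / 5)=54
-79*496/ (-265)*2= 295.73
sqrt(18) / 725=0.01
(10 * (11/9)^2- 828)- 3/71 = -4676161/5751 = -813.10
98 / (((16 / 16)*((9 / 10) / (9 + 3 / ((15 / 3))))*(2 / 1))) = 1568 / 3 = 522.67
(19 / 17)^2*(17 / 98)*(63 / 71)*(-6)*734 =-7154298 / 8449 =-846.76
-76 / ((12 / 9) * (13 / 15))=-855 / 13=-65.77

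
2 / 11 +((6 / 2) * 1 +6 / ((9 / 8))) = 281 / 33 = 8.52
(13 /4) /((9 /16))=52 /9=5.78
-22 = -22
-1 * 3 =-3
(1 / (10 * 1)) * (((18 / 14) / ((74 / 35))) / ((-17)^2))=9 / 42772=0.00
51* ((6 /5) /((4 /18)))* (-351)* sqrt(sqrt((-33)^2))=-483327* sqrt(33) /5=-555300.45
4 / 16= 1 / 4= 0.25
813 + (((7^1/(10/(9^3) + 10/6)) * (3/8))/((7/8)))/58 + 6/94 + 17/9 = 24493636351/30054150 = 814.98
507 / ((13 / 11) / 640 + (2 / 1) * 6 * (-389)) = -3569280 / 32862707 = -0.11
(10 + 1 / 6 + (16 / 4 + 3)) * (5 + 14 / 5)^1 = 1339 / 10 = 133.90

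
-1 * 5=-5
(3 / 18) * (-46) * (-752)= 17296 / 3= 5765.33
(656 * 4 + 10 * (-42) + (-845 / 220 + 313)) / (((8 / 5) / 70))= 19351325 / 176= 109950.71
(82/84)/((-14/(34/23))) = -697/6762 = -0.10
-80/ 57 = -1.40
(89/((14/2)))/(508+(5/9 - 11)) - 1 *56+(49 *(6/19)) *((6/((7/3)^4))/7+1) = -1168881001/29183126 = -40.05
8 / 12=2 / 3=0.67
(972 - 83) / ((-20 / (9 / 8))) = -8001 / 160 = -50.01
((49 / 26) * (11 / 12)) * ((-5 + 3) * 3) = -539 / 52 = -10.37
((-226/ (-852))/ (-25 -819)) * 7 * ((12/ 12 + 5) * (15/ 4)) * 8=-11865/ 29962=-0.40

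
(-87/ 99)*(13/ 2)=-377/ 66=-5.71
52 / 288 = 13 / 72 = 0.18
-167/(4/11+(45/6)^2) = -7348/2491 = -2.95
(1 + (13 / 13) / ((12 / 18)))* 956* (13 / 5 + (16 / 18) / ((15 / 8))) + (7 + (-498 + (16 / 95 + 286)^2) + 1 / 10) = 43251582569 / 487350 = 88748.50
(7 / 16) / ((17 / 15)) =105 / 272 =0.39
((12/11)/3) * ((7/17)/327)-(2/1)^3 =-489164/61149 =-8.00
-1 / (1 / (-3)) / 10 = 3 / 10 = 0.30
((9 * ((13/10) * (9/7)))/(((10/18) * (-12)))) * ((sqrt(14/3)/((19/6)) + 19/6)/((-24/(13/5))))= 13689 * sqrt(42)/532000 + 86697/112000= 0.94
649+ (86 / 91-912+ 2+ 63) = -17932 / 91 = -197.05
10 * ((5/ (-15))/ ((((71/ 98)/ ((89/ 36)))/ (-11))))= 239855/ 1917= 125.12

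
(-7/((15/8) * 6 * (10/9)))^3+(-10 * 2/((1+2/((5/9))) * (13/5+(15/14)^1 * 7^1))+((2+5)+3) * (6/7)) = 2023817316/254078125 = 7.97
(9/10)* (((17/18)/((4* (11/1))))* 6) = 51/440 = 0.12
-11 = -11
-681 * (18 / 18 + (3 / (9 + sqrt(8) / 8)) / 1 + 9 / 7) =-8079384 / 4529 + 4086 * sqrt(2) / 647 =-1774.99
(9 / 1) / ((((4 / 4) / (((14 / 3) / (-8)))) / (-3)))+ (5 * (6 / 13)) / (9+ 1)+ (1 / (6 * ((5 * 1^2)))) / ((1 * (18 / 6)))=37421 / 2340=15.99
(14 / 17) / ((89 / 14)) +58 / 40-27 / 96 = 314291 / 242080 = 1.30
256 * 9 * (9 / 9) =2304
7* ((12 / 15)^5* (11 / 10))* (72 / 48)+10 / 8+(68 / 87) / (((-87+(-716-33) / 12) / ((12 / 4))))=16310843993 / 3249812500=5.02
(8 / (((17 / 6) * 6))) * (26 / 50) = 104 / 425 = 0.24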